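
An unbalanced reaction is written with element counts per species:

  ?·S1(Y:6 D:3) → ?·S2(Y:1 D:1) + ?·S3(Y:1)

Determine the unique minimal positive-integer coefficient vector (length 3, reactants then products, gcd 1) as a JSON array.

Coefficients: [1, 3, 3]

Y: 1·6 = 6 | 3·1+3·1 = 6
D: 1·3 = 3 | 3·1+3·0 = 3
gcd(1,3,3) = 1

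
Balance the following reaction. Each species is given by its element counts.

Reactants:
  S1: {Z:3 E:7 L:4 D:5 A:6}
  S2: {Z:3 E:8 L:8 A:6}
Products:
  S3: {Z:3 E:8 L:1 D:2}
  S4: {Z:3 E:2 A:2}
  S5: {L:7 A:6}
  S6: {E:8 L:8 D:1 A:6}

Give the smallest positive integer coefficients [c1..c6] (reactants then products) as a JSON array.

Coefficients: [2, 5, 4, 3, 4, 2]

Z: 2·3+5·3 = 21 | 4·3+3·3+4·0+2·0 = 21
E: 2·7+5·8 = 54 | 4·8+3·2+4·0+2·8 = 54
L: 2·4+5·8 = 48 | 4·1+3·0+4·7+2·8 = 48
D: 2·5+5·0 = 10 | 4·2+3·0+4·0+2·1 = 10
A: 2·6+5·6 = 42 | 4·0+3·2+4·6+2·6 = 42
gcd(2,5,4,3,4,2) = 1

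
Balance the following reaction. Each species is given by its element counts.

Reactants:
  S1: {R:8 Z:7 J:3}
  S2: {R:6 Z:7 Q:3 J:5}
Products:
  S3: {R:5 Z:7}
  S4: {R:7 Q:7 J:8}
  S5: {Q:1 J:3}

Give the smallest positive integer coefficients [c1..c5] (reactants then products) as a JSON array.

Coefficients: [1, 4, 5, 1, 5]

R: 1·8+4·6 = 32 | 5·5+1·7+5·0 = 32
Z: 1·7+4·7 = 35 | 5·7+1·0+5·0 = 35
Q: 1·0+4·3 = 12 | 5·0+1·7+5·1 = 12
J: 1·3+4·5 = 23 | 5·0+1·8+5·3 = 23
gcd(1,4,5,1,5) = 1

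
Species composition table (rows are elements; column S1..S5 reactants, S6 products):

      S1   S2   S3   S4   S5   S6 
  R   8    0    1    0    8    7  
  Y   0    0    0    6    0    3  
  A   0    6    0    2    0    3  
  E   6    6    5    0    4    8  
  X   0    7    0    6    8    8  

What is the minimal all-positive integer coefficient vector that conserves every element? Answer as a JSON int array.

R: 3·8+2·0+2·1+3·0+2·8 = 42 | 6·7 = 42
Y: 3·0+2·0+2·0+3·6+2·0 = 18 | 6·3 = 18
A: 3·0+2·6+2·0+3·2+2·0 = 18 | 6·3 = 18
E: 3·6+2·6+2·5+3·0+2·4 = 48 | 6·8 = 48
X: 3·0+2·7+2·0+3·6+2·8 = 48 | 6·8 = 48
gcd(3,2,2,3,2,6) = 1

Coefficients: [3, 2, 2, 3, 2, 6]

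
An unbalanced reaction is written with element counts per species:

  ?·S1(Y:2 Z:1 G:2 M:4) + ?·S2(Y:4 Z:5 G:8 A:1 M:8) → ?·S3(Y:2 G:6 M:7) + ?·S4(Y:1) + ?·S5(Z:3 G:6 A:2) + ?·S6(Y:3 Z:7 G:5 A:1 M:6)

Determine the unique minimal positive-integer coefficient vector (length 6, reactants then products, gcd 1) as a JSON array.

Coefficients: [1, 6, 4, 6, 1, 4]

Y: 1·2+6·4 = 26 | 4·2+6·1+1·0+4·3 = 26
Z: 1·1+6·5 = 31 | 4·0+6·0+1·3+4·7 = 31
G: 1·2+6·8 = 50 | 4·6+6·0+1·6+4·5 = 50
A: 1·0+6·1 = 6 | 4·0+6·0+1·2+4·1 = 6
M: 1·4+6·8 = 52 | 4·7+6·0+1·0+4·6 = 52
gcd(1,6,4,6,1,4) = 1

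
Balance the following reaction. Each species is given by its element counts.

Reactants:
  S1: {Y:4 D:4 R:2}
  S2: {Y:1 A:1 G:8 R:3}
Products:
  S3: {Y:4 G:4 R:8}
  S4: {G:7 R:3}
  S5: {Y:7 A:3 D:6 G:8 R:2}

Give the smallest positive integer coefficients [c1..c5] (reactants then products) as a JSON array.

Y: 3·4+6·1 = 18 | 1·4+4·0+2·7 = 18
A: 3·0+6·1 = 6 | 1·0+4·0+2·3 = 6
D: 3·4+6·0 = 12 | 1·0+4·0+2·6 = 12
G: 3·0+6·8 = 48 | 1·4+4·7+2·8 = 48
R: 3·2+6·3 = 24 | 1·8+4·3+2·2 = 24
gcd(3,6,1,4,2) = 1

Coefficients: [3, 6, 1, 4, 2]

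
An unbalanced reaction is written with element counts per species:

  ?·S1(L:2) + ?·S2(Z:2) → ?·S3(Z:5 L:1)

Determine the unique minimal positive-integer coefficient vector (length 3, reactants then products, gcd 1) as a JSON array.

Coefficients: [1, 5, 2]

Z: 1·0+5·2 = 10 | 2·5 = 10
L: 1·2+5·0 = 2 | 2·1 = 2
gcd(1,5,2) = 1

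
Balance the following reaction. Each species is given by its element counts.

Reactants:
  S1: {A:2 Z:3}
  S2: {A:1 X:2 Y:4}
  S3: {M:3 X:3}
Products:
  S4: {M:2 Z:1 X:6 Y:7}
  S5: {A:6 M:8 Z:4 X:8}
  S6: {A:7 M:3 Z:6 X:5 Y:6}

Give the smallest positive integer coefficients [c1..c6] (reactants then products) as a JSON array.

Coefficients: [4, 5, 5, 2, 1, 1]

A: 4·2+5·1+5·0 = 13 | 2·0+1·6+1·7 = 13
M: 4·0+5·0+5·3 = 15 | 2·2+1·8+1·3 = 15
Z: 4·3+5·0+5·0 = 12 | 2·1+1·4+1·6 = 12
X: 4·0+5·2+5·3 = 25 | 2·6+1·8+1·5 = 25
Y: 4·0+5·4+5·0 = 20 | 2·7+1·0+1·6 = 20
gcd(4,5,5,2,1,1) = 1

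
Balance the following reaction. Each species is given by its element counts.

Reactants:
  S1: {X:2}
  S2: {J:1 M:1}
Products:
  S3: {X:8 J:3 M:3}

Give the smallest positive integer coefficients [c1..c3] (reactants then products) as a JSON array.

X: 4·2+3·0 = 8 | 1·8 = 8
J: 4·0+3·1 = 3 | 1·3 = 3
M: 4·0+3·1 = 3 | 1·3 = 3
gcd(4,3,1) = 1

Coefficients: [4, 3, 1]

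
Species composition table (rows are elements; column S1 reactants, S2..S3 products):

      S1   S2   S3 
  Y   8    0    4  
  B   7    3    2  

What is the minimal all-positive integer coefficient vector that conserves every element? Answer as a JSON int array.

Coefficients: [1, 1, 2]

Y: 1·8 = 8 | 1·0+2·4 = 8
B: 1·7 = 7 | 1·3+2·2 = 7
gcd(1,1,2) = 1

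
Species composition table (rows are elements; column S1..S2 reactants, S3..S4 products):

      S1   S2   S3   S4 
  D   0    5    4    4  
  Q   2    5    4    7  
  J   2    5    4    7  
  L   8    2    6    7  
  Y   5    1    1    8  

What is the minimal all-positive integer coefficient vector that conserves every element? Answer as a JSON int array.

Coefficients: [3, 4, 3, 2]

D: 3·0+4·5 = 20 | 3·4+2·4 = 20
Q: 3·2+4·5 = 26 | 3·4+2·7 = 26
J: 3·2+4·5 = 26 | 3·4+2·7 = 26
L: 3·8+4·2 = 32 | 3·6+2·7 = 32
Y: 3·5+4·1 = 19 | 3·1+2·8 = 19
gcd(3,4,3,2) = 1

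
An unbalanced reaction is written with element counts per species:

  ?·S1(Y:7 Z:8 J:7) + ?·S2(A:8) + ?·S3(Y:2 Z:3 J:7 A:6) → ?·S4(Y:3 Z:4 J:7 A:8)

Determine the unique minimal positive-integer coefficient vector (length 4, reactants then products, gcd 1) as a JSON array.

Y: 1·7+2·0+4·2 = 15 | 5·3 = 15
Z: 1·8+2·0+4·3 = 20 | 5·4 = 20
J: 1·7+2·0+4·7 = 35 | 5·7 = 35
A: 1·0+2·8+4·6 = 40 | 5·8 = 40
gcd(1,2,4,5) = 1

Coefficients: [1, 2, 4, 5]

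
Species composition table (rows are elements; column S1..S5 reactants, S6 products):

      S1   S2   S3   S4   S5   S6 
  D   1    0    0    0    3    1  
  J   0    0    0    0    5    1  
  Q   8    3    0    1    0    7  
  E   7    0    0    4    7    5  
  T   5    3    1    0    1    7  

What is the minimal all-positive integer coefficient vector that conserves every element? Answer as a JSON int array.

Coefficients: [2, 6, 6, 1, 1, 5]

D: 2·1+6·0+6·0+1·0+1·3 = 5 | 5·1 = 5
J: 2·0+6·0+6·0+1·0+1·5 = 5 | 5·1 = 5
Q: 2·8+6·3+6·0+1·1+1·0 = 35 | 5·7 = 35
E: 2·7+6·0+6·0+1·4+1·7 = 25 | 5·5 = 25
T: 2·5+6·3+6·1+1·0+1·1 = 35 | 5·7 = 35
gcd(2,6,6,1,1,5) = 1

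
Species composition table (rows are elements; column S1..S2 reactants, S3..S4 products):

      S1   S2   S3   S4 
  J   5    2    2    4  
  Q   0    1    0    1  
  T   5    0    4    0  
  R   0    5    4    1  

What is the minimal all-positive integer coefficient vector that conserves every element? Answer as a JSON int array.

Coefficients: [4, 5, 5, 5]

J: 4·5+5·2 = 30 | 5·2+5·4 = 30
Q: 4·0+5·1 = 5 | 5·0+5·1 = 5
T: 4·5+5·0 = 20 | 5·4+5·0 = 20
R: 4·0+5·5 = 25 | 5·4+5·1 = 25
gcd(4,5,5,5) = 1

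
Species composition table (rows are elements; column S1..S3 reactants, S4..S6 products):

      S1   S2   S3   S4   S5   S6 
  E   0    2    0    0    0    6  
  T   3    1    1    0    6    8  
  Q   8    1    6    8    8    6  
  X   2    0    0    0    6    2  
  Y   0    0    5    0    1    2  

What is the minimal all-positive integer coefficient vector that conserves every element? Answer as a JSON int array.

Coefficients: [5, 6, 1, 4, 1, 2]

E: 5·0+6·2+1·0 = 12 | 4·0+1·0+2·6 = 12
T: 5·3+6·1+1·1 = 22 | 4·0+1·6+2·8 = 22
Q: 5·8+6·1+1·6 = 52 | 4·8+1·8+2·6 = 52
X: 5·2+6·0+1·0 = 10 | 4·0+1·6+2·2 = 10
Y: 5·0+6·0+1·5 = 5 | 4·0+1·1+2·2 = 5
gcd(5,6,1,4,1,2) = 1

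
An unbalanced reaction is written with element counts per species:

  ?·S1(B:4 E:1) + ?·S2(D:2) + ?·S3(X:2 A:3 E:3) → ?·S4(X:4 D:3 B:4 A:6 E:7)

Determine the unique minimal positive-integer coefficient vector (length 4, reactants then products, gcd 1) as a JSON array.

X: 2·0+3·0+4·2 = 8 | 2·4 = 8
D: 2·0+3·2+4·0 = 6 | 2·3 = 6
B: 2·4+3·0+4·0 = 8 | 2·4 = 8
A: 2·0+3·0+4·3 = 12 | 2·6 = 12
E: 2·1+3·0+4·3 = 14 | 2·7 = 14
gcd(2,3,4,2) = 1

Coefficients: [2, 3, 4, 2]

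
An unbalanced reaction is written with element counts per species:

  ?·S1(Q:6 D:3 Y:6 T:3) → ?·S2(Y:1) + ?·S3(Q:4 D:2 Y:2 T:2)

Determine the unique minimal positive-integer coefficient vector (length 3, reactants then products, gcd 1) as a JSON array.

Coefficients: [2, 6, 3]

Q: 2·6 = 12 | 6·0+3·4 = 12
D: 2·3 = 6 | 6·0+3·2 = 6
Y: 2·6 = 12 | 6·1+3·2 = 12
T: 2·3 = 6 | 6·0+3·2 = 6
gcd(2,6,3) = 1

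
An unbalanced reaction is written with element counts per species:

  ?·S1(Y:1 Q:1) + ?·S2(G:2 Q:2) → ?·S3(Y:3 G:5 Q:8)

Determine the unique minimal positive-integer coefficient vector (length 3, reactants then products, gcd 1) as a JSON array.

Y: 6·1+5·0 = 6 | 2·3 = 6
G: 6·0+5·2 = 10 | 2·5 = 10
Q: 6·1+5·2 = 16 | 2·8 = 16
gcd(6,5,2) = 1

Coefficients: [6, 5, 2]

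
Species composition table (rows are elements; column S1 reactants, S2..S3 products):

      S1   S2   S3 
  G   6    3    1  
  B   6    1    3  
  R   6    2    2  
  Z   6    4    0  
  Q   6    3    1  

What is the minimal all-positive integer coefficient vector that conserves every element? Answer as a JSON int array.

G: 2·6 = 12 | 3·3+3·1 = 12
B: 2·6 = 12 | 3·1+3·3 = 12
R: 2·6 = 12 | 3·2+3·2 = 12
Z: 2·6 = 12 | 3·4+3·0 = 12
Q: 2·6 = 12 | 3·3+3·1 = 12
gcd(2,3,3) = 1

Coefficients: [2, 3, 3]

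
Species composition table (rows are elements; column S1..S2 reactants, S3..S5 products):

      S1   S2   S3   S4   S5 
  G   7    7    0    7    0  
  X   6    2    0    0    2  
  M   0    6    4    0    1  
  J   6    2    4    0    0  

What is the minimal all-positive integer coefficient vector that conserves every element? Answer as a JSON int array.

G: 1·7+3·7 = 28 | 3·0+4·7+6·0 = 28
X: 1·6+3·2 = 12 | 3·0+4·0+6·2 = 12
M: 1·0+3·6 = 18 | 3·4+4·0+6·1 = 18
J: 1·6+3·2 = 12 | 3·4+4·0+6·0 = 12
gcd(1,3,3,4,6) = 1

Coefficients: [1, 3, 3, 4, 6]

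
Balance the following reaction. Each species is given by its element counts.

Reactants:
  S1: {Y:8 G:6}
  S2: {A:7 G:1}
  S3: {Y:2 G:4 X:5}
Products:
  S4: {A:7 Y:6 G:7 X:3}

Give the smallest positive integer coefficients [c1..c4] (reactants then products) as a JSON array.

A: 3·0+5·7+3·0 = 35 | 5·7 = 35
Y: 3·8+5·0+3·2 = 30 | 5·6 = 30
G: 3·6+5·1+3·4 = 35 | 5·7 = 35
X: 3·0+5·0+3·5 = 15 | 5·3 = 15
gcd(3,5,3,5) = 1

Coefficients: [3, 5, 3, 5]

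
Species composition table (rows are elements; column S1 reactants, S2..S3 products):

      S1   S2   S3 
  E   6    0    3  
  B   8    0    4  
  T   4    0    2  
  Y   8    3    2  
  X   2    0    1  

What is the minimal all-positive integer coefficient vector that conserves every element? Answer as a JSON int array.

Coefficients: [3, 4, 6]

E: 3·6 = 18 | 4·0+6·3 = 18
B: 3·8 = 24 | 4·0+6·4 = 24
T: 3·4 = 12 | 4·0+6·2 = 12
Y: 3·8 = 24 | 4·3+6·2 = 24
X: 3·2 = 6 | 4·0+6·1 = 6
gcd(3,4,6) = 1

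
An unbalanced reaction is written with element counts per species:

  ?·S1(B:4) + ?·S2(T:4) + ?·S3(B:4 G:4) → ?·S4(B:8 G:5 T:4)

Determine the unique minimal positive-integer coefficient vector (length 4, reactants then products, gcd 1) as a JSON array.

B: 3·4+4·0+5·4 = 32 | 4·8 = 32
G: 3·0+4·0+5·4 = 20 | 4·5 = 20
T: 3·0+4·4+5·0 = 16 | 4·4 = 16
gcd(3,4,5,4) = 1

Coefficients: [3, 4, 5, 4]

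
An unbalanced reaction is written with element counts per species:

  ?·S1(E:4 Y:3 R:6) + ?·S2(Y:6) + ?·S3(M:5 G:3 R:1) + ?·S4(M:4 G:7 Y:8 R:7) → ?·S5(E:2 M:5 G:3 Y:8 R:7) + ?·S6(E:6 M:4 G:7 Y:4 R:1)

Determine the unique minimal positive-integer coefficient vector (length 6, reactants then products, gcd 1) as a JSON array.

Coefficients: [4, 4, 5, 1, 5, 1]

E: 4·4+4·0+5·0+1·0 = 16 | 5·2+1·6 = 16
M: 4·0+4·0+5·5+1·4 = 29 | 5·5+1·4 = 29
G: 4·0+4·0+5·3+1·7 = 22 | 5·3+1·7 = 22
Y: 4·3+4·6+5·0+1·8 = 44 | 5·8+1·4 = 44
R: 4·6+4·0+5·1+1·7 = 36 | 5·7+1·1 = 36
gcd(4,4,5,1,5,1) = 1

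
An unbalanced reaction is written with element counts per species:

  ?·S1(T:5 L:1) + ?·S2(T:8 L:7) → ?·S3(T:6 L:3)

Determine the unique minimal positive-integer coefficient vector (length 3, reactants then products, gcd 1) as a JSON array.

Coefficients: [2, 1, 3]

T: 2·5+1·8 = 18 | 3·6 = 18
L: 2·1+1·7 = 9 | 3·3 = 9
gcd(2,1,3) = 1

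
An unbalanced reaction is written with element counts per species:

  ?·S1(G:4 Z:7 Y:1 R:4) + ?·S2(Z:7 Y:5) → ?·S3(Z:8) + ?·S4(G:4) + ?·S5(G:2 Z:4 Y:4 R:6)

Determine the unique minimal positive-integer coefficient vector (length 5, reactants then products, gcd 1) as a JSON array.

Coefficients: [6, 2, 5, 4, 4]

G: 6·4+2·0 = 24 | 5·0+4·4+4·2 = 24
Z: 6·7+2·7 = 56 | 5·8+4·0+4·4 = 56
Y: 6·1+2·5 = 16 | 5·0+4·0+4·4 = 16
R: 6·4+2·0 = 24 | 5·0+4·0+4·6 = 24
gcd(6,2,5,4,4) = 1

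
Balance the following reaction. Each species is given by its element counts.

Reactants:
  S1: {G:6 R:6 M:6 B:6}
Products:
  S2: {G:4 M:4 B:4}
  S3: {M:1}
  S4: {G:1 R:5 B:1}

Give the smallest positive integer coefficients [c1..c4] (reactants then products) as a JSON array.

Coefficients: [5, 6, 6, 6]

G: 5·6 = 30 | 6·4+6·0+6·1 = 30
R: 5·6 = 30 | 6·0+6·0+6·5 = 30
M: 5·6 = 30 | 6·4+6·1+6·0 = 30
B: 5·6 = 30 | 6·4+6·0+6·1 = 30
gcd(5,6,6,6) = 1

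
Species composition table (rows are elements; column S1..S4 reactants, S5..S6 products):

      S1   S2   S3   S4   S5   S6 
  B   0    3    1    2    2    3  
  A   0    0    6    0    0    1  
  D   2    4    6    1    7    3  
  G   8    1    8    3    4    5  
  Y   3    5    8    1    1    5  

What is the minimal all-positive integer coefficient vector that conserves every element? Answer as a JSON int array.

B: 1·0+3·3+1·1+5·2 = 20 | 1·2+6·3 = 20
A: 1·0+3·0+1·6+5·0 = 6 | 1·0+6·1 = 6
D: 1·2+3·4+1·6+5·1 = 25 | 1·7+6·3 = 25
G: 1·8+3·1+1·8+5·3 = 34 | 1·4+6·5 = 34
Y: 1·3+3·5+1·8+5·1 = 31 | 1·1+6·5 = 31
gcd(1,3,1,5,1,6) = 1

Coefficients: [1, 3, 1, 5, 1, 6]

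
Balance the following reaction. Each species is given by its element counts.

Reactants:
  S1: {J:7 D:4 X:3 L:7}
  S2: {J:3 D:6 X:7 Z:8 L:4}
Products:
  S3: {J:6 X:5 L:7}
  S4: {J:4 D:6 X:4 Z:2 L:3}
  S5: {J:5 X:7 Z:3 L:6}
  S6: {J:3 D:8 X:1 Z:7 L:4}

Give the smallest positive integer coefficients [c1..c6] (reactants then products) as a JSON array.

J: 6·7+4·3 = 54 | 4·6+4·4+1·5+3·3 = 54
D: 6·4+4·6 = 48 | 4·0+4·6+1·0+3·8 = 48
X: 6·3+4·7 = 46 | 4·5+4·4+1·7+3·1 = 46
Z: 6·0+4·8 = 32 | 4·0+4·2+1·3+3·7 = 32
L: 6·7+4·4 = 58 | 4·7+4·3+1·6+3·4 = 58
gcd(6,4,4,4,1,3) = 1

Coefficients: [6, 4, 4, 4, 1, 3]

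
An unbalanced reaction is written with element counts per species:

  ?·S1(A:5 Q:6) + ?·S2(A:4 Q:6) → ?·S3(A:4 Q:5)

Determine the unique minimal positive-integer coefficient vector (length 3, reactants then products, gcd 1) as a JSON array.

A: 4·5+1·4 = 24 | 6·4 = 24
Q: 4·6+1·6 = 30 | 6·5 = 30
gcd(4,1,6) = 1

Coefficients: [4, 1, 6]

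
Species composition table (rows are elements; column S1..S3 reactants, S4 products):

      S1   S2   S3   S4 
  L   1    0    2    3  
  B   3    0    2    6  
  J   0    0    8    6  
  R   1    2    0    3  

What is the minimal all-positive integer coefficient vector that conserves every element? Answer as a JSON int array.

Coefficients: [6, 3, 3, 4]

L: 6·1+3·0+3·2 = 12 | 4·3 = 12
B: 6·3+3·0+3·2 = 24 | 4·6 = 24
J: 6·0+3·0+3·8 = 24 | 4·6 = 24
R: 6·1+3·2+3·0 = 12 | 4·3 = 12
gcd(6,3,3,4) = 1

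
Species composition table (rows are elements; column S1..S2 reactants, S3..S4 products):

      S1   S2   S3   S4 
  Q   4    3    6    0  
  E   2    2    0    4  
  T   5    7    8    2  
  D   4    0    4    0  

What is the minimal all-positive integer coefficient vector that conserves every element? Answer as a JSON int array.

Q: 6·4+4·3 = 36 | 6·6+5·0 = 36
E: 6·2+4·2 = 20 | 6·0+5·4 = 20
T: 6·5+4·7 = 58 | 6·8+5·2 = 58
D: 6·4+4·0 = 24 | 6·4+5·0 = 24
gcd(6,4,6,5) = 1

Coefficients: [6, 4, 6, 5]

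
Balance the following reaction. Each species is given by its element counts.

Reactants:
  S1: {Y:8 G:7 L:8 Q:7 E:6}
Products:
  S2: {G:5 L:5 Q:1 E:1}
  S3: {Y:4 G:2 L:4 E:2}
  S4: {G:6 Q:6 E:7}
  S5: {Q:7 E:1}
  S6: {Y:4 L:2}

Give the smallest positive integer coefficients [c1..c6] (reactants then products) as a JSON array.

Coefficients: [4, 2, 3, 2, 2, 5]

Y: 4·8 = 32 | 2·0+3·4+2·0+2·0+5·4 = 32
G: 4·7 = 28 | 2·5+3·2+2·6+2·0+5·0 = 28
L: 4·8 = 32 | 2·5+3·4+2·0+2·0+5·2 = 32
Q: 4·7 = 28 | 2·1+3·0+2·6+2·7+5·0 = 28
E: 4·6 = 24 | 2·1+3·2+2·7+2·1+5·0 = 24
gcd(4,2,3,2,2,5) = 1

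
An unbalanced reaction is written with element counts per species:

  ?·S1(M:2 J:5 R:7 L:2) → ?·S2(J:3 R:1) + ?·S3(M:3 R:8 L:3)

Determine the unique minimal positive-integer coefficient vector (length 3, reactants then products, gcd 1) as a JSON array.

M: 3·2 = 6 | 5·0+2·3 = 6
J: 3·5 = 15 | 5·3+2·0 = 15
R: 3·7 = 21 | 5·1+2·8 = 21
L: 3·2 = 6 | 5·0+2·3 = 6
gcd(3,5,2) = 1

Coefficients: [3, 5, 2]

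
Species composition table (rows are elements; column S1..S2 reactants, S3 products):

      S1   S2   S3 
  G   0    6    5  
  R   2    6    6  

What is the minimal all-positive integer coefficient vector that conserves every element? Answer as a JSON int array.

G: 3·0+5·6 = 30 | 6·5 = 30
R: 3·2+5·6 = 36 | 6·6 = 36
gcd(3,5,6) = 1

Coefficients: [3, 5, 6]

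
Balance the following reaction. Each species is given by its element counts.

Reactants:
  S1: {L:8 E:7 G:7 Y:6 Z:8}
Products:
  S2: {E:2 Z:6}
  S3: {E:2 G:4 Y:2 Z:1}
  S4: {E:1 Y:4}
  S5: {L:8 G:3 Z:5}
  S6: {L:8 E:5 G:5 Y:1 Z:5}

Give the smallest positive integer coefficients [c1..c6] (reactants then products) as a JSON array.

Coefficients: [5, 2, 3, 5, 1, 4]

L: 5·8 = 40 | 2·0+3·0+5·0+1·8+4·8 = 40
E: 5·7 = 35 | 2·2+3·2+5·1+1·0+4·5 = 35
G: 5·7 = 35 | 2·0+3·4+5·0+1·3+4·5 = 35
Y: 5·6 = 30 | 2·0+3·2+5·4+1·0+4·1 = 30
Z: 5·8 = 40 | 2·6+3·1+5·0+1·5+4·5 = 40
gcd(5,2,3,5,1,4) = 1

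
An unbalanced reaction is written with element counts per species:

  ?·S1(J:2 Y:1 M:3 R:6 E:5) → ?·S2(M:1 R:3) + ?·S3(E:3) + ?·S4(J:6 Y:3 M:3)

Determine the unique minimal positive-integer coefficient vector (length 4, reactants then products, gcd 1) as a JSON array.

Coefficients: [3, 6, 5, 1]

J: 3·2 = 6 | 6·0+5·0+1·6 = 6
Y: 3·1 = 3 | 6·0+5·0+1·3 = 3
M: 3·3 = 9 | 6·1+5·0+1·3 = 9
R: 3·6 = 18 | 6·3+5·0+1·0 = 18
E: 3·5 = 15 | 6·0+5·3+1·0 = 15
gcd(3,6,5,1) = 1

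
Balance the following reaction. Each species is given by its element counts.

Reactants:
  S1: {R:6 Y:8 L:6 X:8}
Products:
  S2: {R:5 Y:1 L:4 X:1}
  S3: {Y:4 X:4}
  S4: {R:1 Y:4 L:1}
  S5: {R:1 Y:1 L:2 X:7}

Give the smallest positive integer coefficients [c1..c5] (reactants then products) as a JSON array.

R: 5·6 = 30 | 4·5+2·0+6·1+4·1 = 30
Y: 5·8 = 40 | 4·1+2·4+6·4+4·1 = 40
L: 5·6 = 30 | 4·4+2·0+6·1+4·2 = 30
X: 5·8 = 40 | 4·1+2·4+6·0+4·7 = 40
gcd(5,4,2,6,4) = 1

Coefficients: [5, 4, 2, 6, 4]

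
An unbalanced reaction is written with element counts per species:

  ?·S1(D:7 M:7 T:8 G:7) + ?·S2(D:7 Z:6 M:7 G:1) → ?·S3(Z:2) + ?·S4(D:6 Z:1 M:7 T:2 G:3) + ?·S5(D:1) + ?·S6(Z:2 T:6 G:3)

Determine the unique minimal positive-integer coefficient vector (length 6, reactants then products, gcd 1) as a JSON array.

Coefficients: [3, 3, 4, 6, 6, 2]

D: 3·7+3·7 = 42 | 4·0+6·6+6·1+2·0 = 42
Z: 3·0+3·6 = 18 | 4·2+6·1+6·0+2·2 = 18
M: 3·7+3·7 = 42 | 4·0+6·7+6·0+2·0 = 42
T: 3·8+3·0 = 24 | 4·0+6·2+6·0+2·6 = 24
G: 3·7+3·1 = 24 | 4·0+6·3+6·0+2·3 = 24
gcd(3,3,4,6,6,2) = 1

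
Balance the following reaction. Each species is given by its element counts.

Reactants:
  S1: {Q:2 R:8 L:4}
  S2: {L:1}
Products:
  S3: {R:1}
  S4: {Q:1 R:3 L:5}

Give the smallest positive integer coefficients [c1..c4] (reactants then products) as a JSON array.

Coefficients: [1, 6, 2, 2]

Q: 1·2+6·0 = 2 | 2·0+2·1 = 2
R: 1·8+6·0 = 8 | 2·1+2·3 = 8
L: 1·4+6·1 = 10 | 2·0+2·5 = 10
gcd(1,6,2,2) = 1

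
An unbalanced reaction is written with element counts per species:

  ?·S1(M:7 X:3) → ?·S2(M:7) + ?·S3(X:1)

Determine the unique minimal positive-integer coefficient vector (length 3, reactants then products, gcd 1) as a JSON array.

Coefficients: [1, 1, 3]

M: 1·7 = 7 | 1·7+3·0 = 7
X: 1·3 = 3 | 1·0+3·1 = 3
gcd(1,1,3) = 1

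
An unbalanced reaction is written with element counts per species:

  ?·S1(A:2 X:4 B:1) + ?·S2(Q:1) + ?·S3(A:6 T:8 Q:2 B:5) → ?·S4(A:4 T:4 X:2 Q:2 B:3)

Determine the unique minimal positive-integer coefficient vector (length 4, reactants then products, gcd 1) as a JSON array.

A: 1·2+2·0+1·6 = 8 | 2·4 = 8
T: 1·0+2·0+1·8 = 8 | 2·4 = 8
X: 1·4+2·0+1·0 = 4 | 2·2 = 4
Q: 1·0+2·1+1·2 = 4 | 2·2 = 4
B: 1·1+2·0+1·5 = 6 | 2·3 = 6
gcd(1,2,1,2) = 1

Coefficients: [1, 2, 1, 2]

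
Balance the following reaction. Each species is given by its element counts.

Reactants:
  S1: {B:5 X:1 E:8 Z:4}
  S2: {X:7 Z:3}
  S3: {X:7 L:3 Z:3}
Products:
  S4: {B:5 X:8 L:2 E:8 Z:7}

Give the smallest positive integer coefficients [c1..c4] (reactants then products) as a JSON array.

B: 3·5+1·0+2·0 = 15 | 3·5 = 15
X: 3·1+1·7+2·7 = 24 | 3·8 = 24
L: 3·0+1·0+2·3 = 6 | 3·2 = 6
E: 3·8+1·0+2·0 = 24 | 3·8 = 24
Z: 3·4+1·3+2·3 = 21 | 3·7 = 21
gcd(3,1,2,3) = 1

Coefficients: [3, 1, 2, 3]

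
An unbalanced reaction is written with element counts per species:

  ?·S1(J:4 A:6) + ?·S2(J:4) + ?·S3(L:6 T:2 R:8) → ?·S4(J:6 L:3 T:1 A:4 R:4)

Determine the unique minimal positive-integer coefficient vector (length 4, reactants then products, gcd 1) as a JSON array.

Coefficients: [4, 5, 3, 6]

J: 4·4+5·4+3·0 = 36 | 6·6 = 36
L: 4·0+5·0+3·6 = 18 | 6·3 = 18
T: 4·0+5·0+3·2 = 6 | 6·1 = 6
A: 4·6+5·0+3·0 = 24 | 6·4 = 24
R: 4·0+5·0+3·8 = 24 | 6·4 = 24
gcd(4,5,3,6) = 1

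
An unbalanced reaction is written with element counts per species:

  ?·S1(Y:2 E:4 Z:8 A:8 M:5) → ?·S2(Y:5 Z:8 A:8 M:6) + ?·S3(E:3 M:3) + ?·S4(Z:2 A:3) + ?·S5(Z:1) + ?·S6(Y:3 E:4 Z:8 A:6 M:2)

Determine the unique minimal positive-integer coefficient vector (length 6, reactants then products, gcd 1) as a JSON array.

Coefficients: [4, 1, 4, 6, 4, 1]

Y: 4·2 = 8 | 1·5+4·0+6·0+4·0+1·3 = 8
E: 4·4 = 16 | 1·0+4·3+6·0+4·0+1·4 = 16
Z: 4·8 = 32 | 1·8+4·0+6·2+4·1+1·8 = 32
A: 4·8 = 32 | 1·8+4·0+6·3+4·0+1·6 = 32
M: 4·5 = 20 | 1·6+4·3+6·0+4·0+1·2 = 20
gcd(4,1,4,6,4,1) = 1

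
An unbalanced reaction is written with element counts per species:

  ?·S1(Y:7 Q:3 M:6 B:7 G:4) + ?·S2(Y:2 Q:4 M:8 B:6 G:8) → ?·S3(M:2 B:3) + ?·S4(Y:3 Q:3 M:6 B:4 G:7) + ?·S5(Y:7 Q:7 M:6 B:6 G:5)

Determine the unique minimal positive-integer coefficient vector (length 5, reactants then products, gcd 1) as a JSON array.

Coefficients: [2, 4, 4, 5, 1]

Y: 2·7+4·2 = 22 | 4·0+5·3+1·7 = 22
Q: 2·3+4·4 = 22 | 4·0+5·3+1·7 = 22
M: 2·6+4·8 = 44 | 4·2+5·6+1·6 = 44
B: 2·7+4·6 = 38 | 4·3+5·4+1·6 = 38
G: 2·4+4·8 = 40 | 4·0+5·7+1·5 = 40
gcd(2,4,4,5,1) = 1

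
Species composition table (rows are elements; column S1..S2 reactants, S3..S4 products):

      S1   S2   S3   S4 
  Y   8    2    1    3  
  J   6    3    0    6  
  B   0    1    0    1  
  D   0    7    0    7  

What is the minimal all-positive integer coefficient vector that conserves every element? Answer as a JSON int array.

Y: 1·8+2·2 = 12 | 6·1+2·3 = 12
J: 1·6+2·3 = 12 | 6·0+2·6 = 12
B: 1·0+2·1 = 2 | 6·0+2·1 = 2
D: 1·0+2·7 = 14 | 6·0+2·7 = 14
gcd(1,2,6,2) = 1

Coefficients: [1, 2, 6, 2]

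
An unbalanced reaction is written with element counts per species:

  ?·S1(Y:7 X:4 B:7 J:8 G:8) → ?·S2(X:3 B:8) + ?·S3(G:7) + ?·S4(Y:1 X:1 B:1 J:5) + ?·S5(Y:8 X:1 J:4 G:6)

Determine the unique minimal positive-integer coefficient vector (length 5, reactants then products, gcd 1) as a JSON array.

Coefficients: [4, 3, 2, 4, 3]

Y: 4·7 = 28 | 3·0+2·0+4·1+3·8 = 28
X: 4·4 = 16 | 3·3+2·0+4·1+3·1 = 16
B: 4·7 = 28 | 3·8+2·0+4·1+3·0 = 28
J: 4·8 = 32 | 3·0+2·0+4·5+3·4 = 32
G: 4·8 = 32 | 3·0+2·7+4·0+3·6 = 32
gcd(4,3,2,4,3) = 1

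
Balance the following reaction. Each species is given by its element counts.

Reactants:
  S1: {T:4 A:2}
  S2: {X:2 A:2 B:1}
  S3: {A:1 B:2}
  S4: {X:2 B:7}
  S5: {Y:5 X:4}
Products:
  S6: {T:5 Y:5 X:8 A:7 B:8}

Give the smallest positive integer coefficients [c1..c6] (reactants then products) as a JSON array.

T: 5·4+6·0+6·0+2·0+4·0 = 20 | 4·5 = 20
Y: 5·0+6·0+6·0+2·0+4·5 = 20 | 4·5 = 20
X: 5·0+6·2+6·0+2·2+4·4 = 32 | 4·8 = 32
A: 5·2+6·2+6·1+2·0+4·0 = 28 | 4·7 = 28
B: 5·0+6·1+6·2+2·7+4·0 = 32 | 4·8 = 32
gcd(5,6,6,2,4,4) = 1

Coefficients: [5, 6, 6, 2, 4, 4]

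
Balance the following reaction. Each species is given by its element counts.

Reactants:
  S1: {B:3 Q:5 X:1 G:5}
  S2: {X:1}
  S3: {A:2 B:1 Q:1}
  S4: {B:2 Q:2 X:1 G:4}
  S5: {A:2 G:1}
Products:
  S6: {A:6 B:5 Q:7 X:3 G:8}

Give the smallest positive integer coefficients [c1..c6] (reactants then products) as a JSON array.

A: 3·0+5·0+4·2+1·0+5·2 = 18 | 3·6 = 18
B: 3·3+5·0+4·1+1·2+5·0 = 15 | 3·5 = 15
Q: 3·5+5·0+4·1+1·2+5·0 = 21 | 3·7 = 21
X: 3·1+5·1+4·0+1·1+5·0 = 9 | 3·3 = 9
G: 3·5+5·0+4·0+1·4+5·1 = 24 | 3·8 = 24
gcd(3,5,4,1,5,3) = 1

Coefficients: [3, 5, 4, 1, 5, 3]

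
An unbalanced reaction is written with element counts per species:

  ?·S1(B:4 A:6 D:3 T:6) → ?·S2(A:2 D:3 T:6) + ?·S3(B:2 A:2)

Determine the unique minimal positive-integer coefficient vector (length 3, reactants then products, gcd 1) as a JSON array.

Coefficients: [1, 1, 2]

B: 1·4 = 4 | 1·0+2·2 = 4
A: 1·6 = 6 | 1·2+2·2 = 6
D: 1·3 = 3 | 1·3+2·0 = 3
T: 1·6 = 6 | 1·6+2·0 = 6
gcd(1,1,2) = 1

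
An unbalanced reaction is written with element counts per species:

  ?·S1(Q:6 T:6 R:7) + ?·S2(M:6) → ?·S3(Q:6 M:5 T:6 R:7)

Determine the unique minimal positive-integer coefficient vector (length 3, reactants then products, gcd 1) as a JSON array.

Coefficients: [6, 5, 6]

Q: 6·6+5·0 = 36 | 6·6 = 36
M: 6·0+5·6 = 30 | 6·5 = 30
T: 6·6+5·0 = 36 | 6·6 = 36
R: 6·7+5·0 = 42 | 6·7 = 42
gcd(6,5,6) = 1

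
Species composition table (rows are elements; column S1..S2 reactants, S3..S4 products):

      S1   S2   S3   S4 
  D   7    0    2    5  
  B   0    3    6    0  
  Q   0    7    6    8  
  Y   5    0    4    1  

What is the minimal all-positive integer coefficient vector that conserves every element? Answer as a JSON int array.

Coefficients: [1, 2, 1, 1]

D: 1·7+2·0 = 7 | 1·2+1·5 = 7
B: 1·0+2·3 = 6 | 1·6+1·0 = 6
Q: 1·0+2·7 = 14 | 1·6+1·8 = 14
Y: 1·5+2·0 = 5 | 1·4+1·1 = 5
gcd(1,2,1,1) = 1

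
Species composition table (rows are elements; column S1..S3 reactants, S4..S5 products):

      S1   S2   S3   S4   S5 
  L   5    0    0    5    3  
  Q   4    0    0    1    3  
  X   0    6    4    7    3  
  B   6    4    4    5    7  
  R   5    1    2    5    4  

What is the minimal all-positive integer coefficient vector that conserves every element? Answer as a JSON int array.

Coefficients: [4, 3, 1, 1, 5]

L: 4·5+3·0+1·0 = 20 | 1·5+5·3 = 20
Q: 4·4+3·0+1·0 = 16 | 1·1+5·3 = 16
X: 4·0+3·6+1·4 = 22 | 1·7+5·3 = 22
B: 4·6+3·4+1·4 = 40 | 1·5+5·7 = 40
R: 4·5+3·1+1·2 = 25 | 1·5+5·4 = 25
gcd(4,3,1,1,5) = 1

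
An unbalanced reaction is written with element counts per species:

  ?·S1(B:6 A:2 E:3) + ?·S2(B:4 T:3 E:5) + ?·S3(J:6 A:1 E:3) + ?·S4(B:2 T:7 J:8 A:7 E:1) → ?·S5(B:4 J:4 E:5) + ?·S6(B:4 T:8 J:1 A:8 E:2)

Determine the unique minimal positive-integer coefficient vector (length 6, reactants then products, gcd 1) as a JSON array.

B: 3·6+3·4+3·0+1·2 = 32 | 6·4+2·4 = 32
T: 3·0+3·3+3·0+1·7 = 16 | 6·0+2·8 = 16
J: 3·0+3·0+3·6+1·8 = 26 | 6·4+2·1 = 26
A: 3·2+3·0+3·1+1·7 = 16 | 6·0+2·8 = 16
E: 3·3+3·5+3·3+1·1 = 34 | 6·5+2·2 = 34
gcd(3,3,3,1,6,2) = 1

Coefficients: [3, 3, 3, 1, 6, 2]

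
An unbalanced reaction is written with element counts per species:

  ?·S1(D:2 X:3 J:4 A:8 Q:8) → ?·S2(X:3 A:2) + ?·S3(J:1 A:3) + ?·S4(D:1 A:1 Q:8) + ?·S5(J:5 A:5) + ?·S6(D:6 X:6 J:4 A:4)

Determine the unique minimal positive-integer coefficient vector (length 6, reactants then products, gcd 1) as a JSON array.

Coefficients: [6, 4, 5, 6, 3, 1]

D: 6·2 = 12 | 4·0+5·0+6·1+3·0+1·6 = 12
X: 6·3 = 18 | 4·3+5·0+6·0+3·0+1·6 = 18
J: 6·4 = 24 | 4·0+5·1+6·0+3·5+1·4 = 24
A: 6·8 = 48 | 4·2+5·3+6·1+3·5+1·4 = 48
Q: 6·8 = 48 | 4·0+5·0+6·8+3·0+1·0 = 48
gcd(6,4,5,6,3,1) = 1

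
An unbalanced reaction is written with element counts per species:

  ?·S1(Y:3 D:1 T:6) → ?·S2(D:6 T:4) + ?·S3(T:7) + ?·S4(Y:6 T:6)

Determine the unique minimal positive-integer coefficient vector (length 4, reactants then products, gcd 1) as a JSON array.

Coefficients: [6, 1, 2, 3]

Y: 6·3 = 18 | 1·0+2·0+3·6 = 18
D: 6·1 = 6 | 1·6+2·0+3·0 = 6
T: 6·6 = 36 | 1·4+2·7+3·6 = 36
gcd(6,1,2,3) = 1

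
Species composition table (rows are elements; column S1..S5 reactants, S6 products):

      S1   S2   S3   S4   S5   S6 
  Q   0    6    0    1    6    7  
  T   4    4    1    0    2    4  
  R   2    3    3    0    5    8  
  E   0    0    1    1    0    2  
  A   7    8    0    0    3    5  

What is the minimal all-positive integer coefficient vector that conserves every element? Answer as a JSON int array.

Coefficients: [1, 1, 6, 6, 5, 6]

Q: 1·0+1·6+6·0+6·1+5·6 = 42 | 6·7 = 42
T: 1·4+1·4+6·1+6·0+5·2 = 24 | 6·4 = 24
R: 1·2+1·3+6·3+6·0+5·5 = 48 | 6·8 = 48
E: 1·0+1·0+6·1+6·1+5·0 = 12 | 6·2 = 12
A: 1·7+1·8+6·0+6·0+5·3 = 30 | 6·5 = 30
gcd(1,1,6,6,5,6) = 1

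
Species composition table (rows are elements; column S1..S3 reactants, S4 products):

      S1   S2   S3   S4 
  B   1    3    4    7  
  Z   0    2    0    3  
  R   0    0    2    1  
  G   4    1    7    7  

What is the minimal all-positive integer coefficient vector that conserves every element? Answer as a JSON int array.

B: 1·1+3·3+1·4 = 14 | 2·7 = 14
Z: 1·0+3·2+1·0 = 6 | 2·3 = 6
R: 1·0+3·0+1·2 = 2 | 2·1 = 2
G: 1·4+3·1+1·7 = 14 | 2·7 = 14
gcd(1,3,1,2) = 1

Coefficients: [1, 3, 1, 2]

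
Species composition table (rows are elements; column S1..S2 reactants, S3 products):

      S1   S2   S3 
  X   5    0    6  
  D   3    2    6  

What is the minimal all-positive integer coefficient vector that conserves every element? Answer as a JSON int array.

X: 6·5+6·0 = 30 | 5·6 = 30
D: 6·3+6·2 = 30 | 5·6 = 30
gcd(6,6,5) = 1

Coefficients: [6, 6, 5]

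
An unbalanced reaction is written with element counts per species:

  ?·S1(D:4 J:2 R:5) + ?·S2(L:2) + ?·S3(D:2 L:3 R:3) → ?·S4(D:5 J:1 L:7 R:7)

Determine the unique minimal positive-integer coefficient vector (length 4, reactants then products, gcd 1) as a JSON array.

D: 2·4+5·0+6·2 = 20 | 4·5 = 20
J: 2·2+5·0+6·0 = 4 | 4·1 = 4
L: 2·0+5·2+6·3 = 28 | 4·7 = 28
R: 2·5+5·0+6·3 = 28 | 4·7 = 28
gcd(2,5,6,4) = 1

Coefficients: [2, 5, 6, 4]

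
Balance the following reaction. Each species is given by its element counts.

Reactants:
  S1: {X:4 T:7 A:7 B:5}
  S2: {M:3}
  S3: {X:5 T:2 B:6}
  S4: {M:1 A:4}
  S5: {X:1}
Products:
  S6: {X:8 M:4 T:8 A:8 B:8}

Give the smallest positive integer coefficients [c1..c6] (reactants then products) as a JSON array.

Coefficients: [4, 5, 2, 1, 6, 4]

X: 4·4+5·0+2·5+1·0+6·1 = 32 | 4·8 = 32
M: 4·0+5·3+2·0+1·1+6·0 = 16 | 4·4 = 16
T: 4·7+5·0+2·2+1·0+6·0 = 32 | 4·8 = 32
A: 4·7+5·0+2·0+1·4+6·0 = 32 | 4·8 = 32
B: 4·5+5·0+2·6+1·0+6·0 = 32 | 4·8 = 32
gcd(4,5,2,1,6,4) = 1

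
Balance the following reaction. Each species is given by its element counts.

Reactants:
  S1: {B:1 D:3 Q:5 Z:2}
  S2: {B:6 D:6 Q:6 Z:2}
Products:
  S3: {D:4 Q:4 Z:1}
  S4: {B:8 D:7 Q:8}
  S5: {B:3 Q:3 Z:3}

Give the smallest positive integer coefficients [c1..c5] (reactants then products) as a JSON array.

Coefficients: [5, 2, 5, 1, 3]

B: 5·1+2·6 = 17 | 5·0+1·8+3·3 = 17
D: 5·3+2·6 = 27 | 5·4+1·7+3·0 = 27
Q: 5·5+2·6 = 37 | 5·4+1·8+3·3 = 37
Z: 5·2+2·2 = 14 | 5·1+1·0+3·3 = 14
gcd(5,2,5,1,3) = 1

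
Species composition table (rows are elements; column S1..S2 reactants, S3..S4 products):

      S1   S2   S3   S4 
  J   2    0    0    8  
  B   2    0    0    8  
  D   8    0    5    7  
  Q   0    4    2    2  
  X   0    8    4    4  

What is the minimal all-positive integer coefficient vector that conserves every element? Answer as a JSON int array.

J: 4·2+3·0 = 8 | 5·0+1·8 = 8
B: 4·2+3·0 = 8 | 5·0+1·8 = 8
D: 4·8+3·0 = 32 | 5·5+1·7 = 32
Q: 4·0+3·4 = 12 | 5·2+1·2 = 12
X: 4·0+3·8 = 24 | 5·4+1·4 = 24
gcd(4,3,5,1) = 1

Coefficients: [4, 3, 5, 1]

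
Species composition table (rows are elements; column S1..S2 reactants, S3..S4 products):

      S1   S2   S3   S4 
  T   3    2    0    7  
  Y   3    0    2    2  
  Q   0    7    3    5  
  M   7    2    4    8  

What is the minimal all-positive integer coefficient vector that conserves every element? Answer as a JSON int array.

T: 6·3+5·2 = 28 | 5·0+4·7 = 28
Y: 6·3+5·0 = 18 | 5·2+4·2 = 18
Q: 6·0+5·7 = 35 | 5·3+4·5 = 35
M: 6·7+5·2 = 52 | 5·4+4·8 = 52
gcd(6,5,5,4) = 1

Coefficients: [6, 5, 5, 4]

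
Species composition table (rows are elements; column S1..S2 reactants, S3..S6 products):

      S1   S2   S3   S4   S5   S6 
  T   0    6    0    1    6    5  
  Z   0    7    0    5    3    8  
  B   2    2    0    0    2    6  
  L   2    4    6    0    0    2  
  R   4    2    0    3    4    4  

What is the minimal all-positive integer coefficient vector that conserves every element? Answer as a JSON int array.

Coefficients: [4, 5, 4, 2, 3, 2]

T: 4·0+5·6 = 30 | 4·0+2·1+3·6+2·5 = 30
Z: 4·0+5·7 = 35 | 4·0+2·5+3·3+2·8 = 35
B: 4·2+5·2 = 18 | 4·0+2·0+3·2+2·6 = 18
L: 4·2+5·4 = 28 | 4·6+2·0+3·0+2·2 = 28
R: 4·4+5·2 = 26 | 4·0+2·3+3·4+2·4 = 26
gcd(4,5,4,2,3,2) = 1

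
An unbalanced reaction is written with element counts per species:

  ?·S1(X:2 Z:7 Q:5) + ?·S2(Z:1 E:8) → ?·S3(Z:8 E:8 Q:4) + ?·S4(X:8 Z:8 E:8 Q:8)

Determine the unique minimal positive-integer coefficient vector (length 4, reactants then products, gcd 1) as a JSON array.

X: 4·2+4·0 = 8 | 3·0+1·8 = 8
Z: 4·7+4·1 = 32 | 3·8+1·8 = 32
E: 4·0+4·8 = 32 | 3·8+1·8 = 32
Q: 4·5+4·0 = 20 | 3·4+1·8 = 20
gcd(4,4,3,1) = 1

Coefficients: [4, 4, 3, 1]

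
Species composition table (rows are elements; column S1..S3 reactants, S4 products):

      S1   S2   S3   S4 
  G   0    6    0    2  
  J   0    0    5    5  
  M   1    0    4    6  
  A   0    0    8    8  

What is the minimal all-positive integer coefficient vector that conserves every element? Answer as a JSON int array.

G: 6·0+1·6+3·0 = 6 | 3·2 = 6
J: 6·0+1·0+3·5 = 15 | 3·5 = 15
M: 6·1+1·0+3·4 = 18 | 3·6 = 18
A: 6·0+1·0+3·8 = 24 | 3·8 = 24
gcd(6,1,3,3) = 1

Coefficients: [6, 1, 3, 3]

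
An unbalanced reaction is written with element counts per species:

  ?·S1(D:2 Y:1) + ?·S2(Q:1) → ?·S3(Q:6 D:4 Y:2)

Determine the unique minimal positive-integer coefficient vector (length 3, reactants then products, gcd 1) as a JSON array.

Q: 2·0+6·1 = 6 | 1·6 = 6
D: 2·2+6·0 = 4 | 1·4 = 4
Y: 2·1+6·0 = 2 | 1·2 = 2
gcd(2,6,1) = 1

Coefficients: [2, 6, 1]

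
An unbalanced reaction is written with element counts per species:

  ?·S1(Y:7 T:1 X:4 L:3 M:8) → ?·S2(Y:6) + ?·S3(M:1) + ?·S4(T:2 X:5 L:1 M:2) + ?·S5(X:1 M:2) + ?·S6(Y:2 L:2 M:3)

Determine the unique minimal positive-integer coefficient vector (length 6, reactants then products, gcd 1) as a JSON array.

Coefficients: [4, 3, 1, 2, 6, 5]

Y: 4·7 = 28 | 3·6+1·0+2·0+6·0+5·2 = 28
T: 4·1 = 4 | 3·0+1·0+2·2+6·0+5·0 = 4
X: 4·4 = 16 | 3·0+1·0+2·5+6·1+5·0 = 16
L: 4·3 = 12 | 3·0+1·0+2·1+6·0+5·2 = 12
M: 4·8 = 32 | 3·0+1·1+2·2+6·2+5·3 = 32
gcd(4,3,1,2,6,5) = 1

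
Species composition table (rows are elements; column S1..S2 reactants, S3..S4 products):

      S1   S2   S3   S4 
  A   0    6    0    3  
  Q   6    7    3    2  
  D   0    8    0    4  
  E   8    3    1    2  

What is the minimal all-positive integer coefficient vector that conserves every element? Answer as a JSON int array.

Coefficients: [1, 3, 5, 6]

A: 1·0+3·6 = 18 | 5·0+6·3 = 18
Q: 1·6+3·7 = 27 | 5·3+6·2 = 27
D: 1·0+3·8 = 24 | 5·0+6·4 = 24
E: 1·8+3·3 = 17 | 5·1+6·2 = 17
gcd(1,3,5,6) = 1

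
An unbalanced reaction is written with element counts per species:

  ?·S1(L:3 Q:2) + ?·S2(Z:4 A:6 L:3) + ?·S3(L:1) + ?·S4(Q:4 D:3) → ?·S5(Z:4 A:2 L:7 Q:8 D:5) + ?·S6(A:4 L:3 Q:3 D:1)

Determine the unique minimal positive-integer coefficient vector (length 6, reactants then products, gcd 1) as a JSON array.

Coefficients: [3, 2, 5, 4, 2, 2]

Z: 3·0+2·4+5·0+4·0 = 8 | 2·4+2·0 = 8
A: 3·0+2·6+5·0+4·0 = 12 | 2·2+2·4 = 12
L: 3·3+2·3+5·1+4·0 = 20 | 2·7+2·3 = 20
Q: 3·2+2·0+5·0+4·4 = 22 | 2·8+2·3 = 22
D: 3·0+2·0+5·0+4·3 = 12 | 2·5+2·1 = 12
gcd(3,2,5,4,2,2) = 1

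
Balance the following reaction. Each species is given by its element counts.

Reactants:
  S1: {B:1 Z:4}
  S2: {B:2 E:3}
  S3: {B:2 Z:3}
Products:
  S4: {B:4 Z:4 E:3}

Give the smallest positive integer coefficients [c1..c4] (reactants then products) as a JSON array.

Coefficients: [2, 5, 4, 5]

B: 2·1+5·2+4·2 = 20 | 5·4 = 20
Z: 2·4+5·0+4·3 = 20 | 5·4 = 20
E: 2·0+5·3+4·0 = 15 | 5·3 = 15
gcd(2,5,4,5) = 1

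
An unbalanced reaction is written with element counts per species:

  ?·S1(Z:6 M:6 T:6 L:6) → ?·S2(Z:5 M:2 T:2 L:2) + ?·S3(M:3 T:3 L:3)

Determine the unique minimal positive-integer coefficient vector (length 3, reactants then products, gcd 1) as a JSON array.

Coefficients: [5, 6, 6]

Z: 5·6 = 30 | 6·5+6·0 = 30
M: 5·6 = 30 | 6·2+6·3 = 30
T: 5·6 = 30 | 6·2+6·3 = 30
L: 5·6 = 30 | 6·2+6·3 = 30
gcd(5,6,6) = 1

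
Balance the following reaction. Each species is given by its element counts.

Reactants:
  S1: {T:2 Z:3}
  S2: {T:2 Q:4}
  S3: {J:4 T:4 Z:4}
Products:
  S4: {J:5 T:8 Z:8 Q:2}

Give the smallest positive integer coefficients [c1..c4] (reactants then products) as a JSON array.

Coefficients: [4, 2, 5, 4]

J: 4·0+2·0+5·4 = 20 | 4·5 = 20
T: 4·2+2·2+5·4 = 32 | 4·8 = 32
Z: 4·3+2·0+5·4 = 32 | 4·8 = 32
Q: 4·0+2·4+5·0 = 8 | 4·2 = 8
gcd(4,2,5,4) = 1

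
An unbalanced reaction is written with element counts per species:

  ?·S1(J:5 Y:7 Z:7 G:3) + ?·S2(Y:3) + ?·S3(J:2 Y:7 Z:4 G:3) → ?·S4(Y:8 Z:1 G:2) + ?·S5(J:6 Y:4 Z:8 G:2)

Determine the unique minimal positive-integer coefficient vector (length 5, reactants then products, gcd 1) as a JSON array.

Coefficients: [2, 6, 4, 6, 3]

J: 2·5+6·0+4·2 = 18 | 6·0+3·6 = 18
Y: 2·7+6·3+4·7 = 60 | 6·8+3·4 = 60
Z: 2·7+6·0+4·4 = 30 | 6·1+3·8 = 30
G: 2·3+6·0+4·3 = 18 | 6·2+3·2 = 18
gcd(2,6,4,6,3) = 1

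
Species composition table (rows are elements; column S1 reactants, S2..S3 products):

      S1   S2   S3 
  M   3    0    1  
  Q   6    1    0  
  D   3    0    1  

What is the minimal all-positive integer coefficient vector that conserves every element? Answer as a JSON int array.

M: 1·3 = 3 | 6·0+3·1 = 3
Q: 1·6 = 6 | 6·1+3·0 = 6
D: 1·3 = 3 | 6·0+3·1 = 3
gcd(1,6,3) = 1

Coefficients: [1, 6, 3]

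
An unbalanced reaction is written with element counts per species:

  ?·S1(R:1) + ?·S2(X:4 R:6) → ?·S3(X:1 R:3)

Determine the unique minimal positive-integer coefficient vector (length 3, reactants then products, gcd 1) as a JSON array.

Coefficients: [6, 1, 4]

X: 6·0+1·4 = 4 | 4·1 = 4
R: 6·1+1·6 = 12 | 4·3 = 12
gcd(6,1,4) = 1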